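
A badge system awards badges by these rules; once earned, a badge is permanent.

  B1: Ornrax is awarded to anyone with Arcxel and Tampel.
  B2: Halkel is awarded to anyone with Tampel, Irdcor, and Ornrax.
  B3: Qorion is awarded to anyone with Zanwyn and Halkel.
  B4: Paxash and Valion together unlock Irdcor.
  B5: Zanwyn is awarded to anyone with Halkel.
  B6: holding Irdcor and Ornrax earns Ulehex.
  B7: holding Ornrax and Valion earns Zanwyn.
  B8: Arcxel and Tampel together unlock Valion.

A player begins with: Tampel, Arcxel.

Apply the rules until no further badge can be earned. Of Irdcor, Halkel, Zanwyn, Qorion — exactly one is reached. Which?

With Arcxel and Tampel, Ornrax is earned (B1).
With Arcxel and Tampel, Valion is earned (B8).
With Ornrax and Valion, Zanwyn is earned (B7).
Qorion would need Zanwyn and Halkel (B3), but Halkel is never earned. Irdcor would need Paxash and Valion (B4), but Paxash is never earned. Halkel would need Tampel, Irdcor, and Ornrax (B2), but Irdcor is never earned.

Zanwyn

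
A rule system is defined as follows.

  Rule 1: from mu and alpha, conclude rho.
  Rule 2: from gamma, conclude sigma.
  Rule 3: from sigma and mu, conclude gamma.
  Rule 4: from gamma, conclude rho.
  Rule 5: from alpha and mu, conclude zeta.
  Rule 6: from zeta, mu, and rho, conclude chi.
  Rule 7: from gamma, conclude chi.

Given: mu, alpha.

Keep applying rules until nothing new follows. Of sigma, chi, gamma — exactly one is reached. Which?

mu and alpha hold, so rho follows (Rule 1).
From alpha and mu, Rule 5 gives zeta.
zeta, mu, and rho hold, so chi follows (Rule 6).
sigma would need gamma (Rule 2), but gamma is never established. gamma would need sigma and mu (Rule 3), but sigma is never established.

chi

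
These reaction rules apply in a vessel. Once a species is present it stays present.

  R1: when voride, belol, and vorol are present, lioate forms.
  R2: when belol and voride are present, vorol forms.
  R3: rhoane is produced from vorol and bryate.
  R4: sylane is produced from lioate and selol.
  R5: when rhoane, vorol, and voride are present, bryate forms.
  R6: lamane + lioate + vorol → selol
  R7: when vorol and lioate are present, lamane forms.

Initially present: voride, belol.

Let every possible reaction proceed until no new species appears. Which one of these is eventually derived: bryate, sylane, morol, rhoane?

belol and voride present → vorol forms (R2).
voride, belol, and vorol present → lioate forms (R1).
vorol and lioate present → lamane forms (R7).
lamane, lioate, and vorol present → selol forms (R6).
lioate and selol present → sylane forms (R4).
No rule produces morol, and it is not given. rhoane would need vorol and bryate (R3), but bryate never forms. bryate would need rhoane, vorol, and voride (R5), but rhoane never forms.

sylane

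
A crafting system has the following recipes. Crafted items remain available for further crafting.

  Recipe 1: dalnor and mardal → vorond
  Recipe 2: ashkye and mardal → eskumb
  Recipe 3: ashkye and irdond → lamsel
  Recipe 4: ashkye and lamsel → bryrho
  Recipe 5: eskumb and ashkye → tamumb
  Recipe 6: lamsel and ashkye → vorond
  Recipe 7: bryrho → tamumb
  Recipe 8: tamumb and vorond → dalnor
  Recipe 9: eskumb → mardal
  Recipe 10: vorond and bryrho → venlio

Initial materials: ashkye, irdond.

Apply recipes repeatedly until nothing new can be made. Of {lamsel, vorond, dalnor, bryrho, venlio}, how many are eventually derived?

Using Recipe 3, ashkye and irdond make lamsel.
lamsel and ashkye → vorond (Recipe 6).
Using Recipe 4, ashkye and lamsel make bryrho.
bryrho → tamumb (Recipe 7).
Using Recipe 10, vorond and bryrho make venlio.
tamumb and vorond → dalnor (Recipe 8).
lamsel: reached.
vorond: reached.
dalnor: reached.
bryrho: reached.
venlio: reached.
All 5 are reached.

5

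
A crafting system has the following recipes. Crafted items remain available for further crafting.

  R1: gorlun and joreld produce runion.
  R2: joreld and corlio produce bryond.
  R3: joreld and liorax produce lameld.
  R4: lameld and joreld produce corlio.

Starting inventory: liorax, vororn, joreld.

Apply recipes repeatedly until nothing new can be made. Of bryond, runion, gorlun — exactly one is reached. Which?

bryond

Using R3, joreld and liorax make lameld.
lameld and joreld → corlio (R4).
Using R2, joreld and corlio make bryond.
runion would need gorlun and joreld (R1), but gorlun is never obtained. No rule produces gorlun, and it is not given.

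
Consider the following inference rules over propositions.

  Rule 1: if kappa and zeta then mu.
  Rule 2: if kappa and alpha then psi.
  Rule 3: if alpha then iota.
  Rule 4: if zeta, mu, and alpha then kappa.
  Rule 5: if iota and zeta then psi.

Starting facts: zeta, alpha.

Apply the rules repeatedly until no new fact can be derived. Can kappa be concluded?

No

kappa would need zeta, mu, and alpha (Rule 4), but mu is never established.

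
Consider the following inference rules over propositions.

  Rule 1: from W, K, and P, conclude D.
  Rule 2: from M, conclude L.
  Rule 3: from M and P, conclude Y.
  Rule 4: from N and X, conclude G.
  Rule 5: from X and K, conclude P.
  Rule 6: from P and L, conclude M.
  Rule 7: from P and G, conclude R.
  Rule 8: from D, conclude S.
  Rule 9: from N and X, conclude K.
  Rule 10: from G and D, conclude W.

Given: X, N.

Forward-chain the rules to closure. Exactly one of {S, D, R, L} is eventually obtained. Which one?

R

N and X hold, so G follows (Rule 4).
N and X hold, so K follows (Rule 9).
X and K hold, so P follows (Rule 5).
P and G hold, so R follows (Rule 7).
S would need D (Rule 8), but D is never established. D would need W, K, and P (Rule 1), but W is never established. L would need M (Rule 2), but M is never established.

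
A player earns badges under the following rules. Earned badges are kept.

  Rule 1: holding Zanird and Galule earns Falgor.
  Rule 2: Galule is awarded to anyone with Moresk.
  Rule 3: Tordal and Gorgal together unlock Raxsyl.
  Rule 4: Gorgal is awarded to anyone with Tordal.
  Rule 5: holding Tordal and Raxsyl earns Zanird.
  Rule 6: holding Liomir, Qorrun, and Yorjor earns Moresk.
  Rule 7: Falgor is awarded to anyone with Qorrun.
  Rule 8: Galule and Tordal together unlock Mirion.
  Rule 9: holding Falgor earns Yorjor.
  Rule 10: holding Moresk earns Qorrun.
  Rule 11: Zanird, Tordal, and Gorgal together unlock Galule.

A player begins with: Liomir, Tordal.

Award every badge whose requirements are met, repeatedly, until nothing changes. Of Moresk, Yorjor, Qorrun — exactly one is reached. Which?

Yorjor

With Tordal, Gorgal is earned (Rule 4).
With Tordal and Gorgal, Raxsyl is earned (Rule 3).
With Tordal and Raxsyl, Zanird is earned (Rule 5).
With Zanird, Tordal, and Gorgal, Galule is earned (Rule 11).
With Zanird and Galule, Falgor is earned (Rule 1).
With Falgor, Yorjor is earned (Rule 9).
Moresk would need Liomir, Qorrun, and Yorjor (Rule 6), but Qorrun is never earned. Qorrun would need Moresk (Rule 10), but Moresk is never earned.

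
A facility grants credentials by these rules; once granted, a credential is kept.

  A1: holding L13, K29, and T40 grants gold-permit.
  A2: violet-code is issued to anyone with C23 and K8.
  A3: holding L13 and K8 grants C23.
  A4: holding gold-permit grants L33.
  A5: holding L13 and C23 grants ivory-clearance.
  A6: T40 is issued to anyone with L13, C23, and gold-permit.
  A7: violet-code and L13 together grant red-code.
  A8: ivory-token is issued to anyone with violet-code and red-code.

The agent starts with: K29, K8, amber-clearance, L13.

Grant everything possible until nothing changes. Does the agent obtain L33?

No

L33 would need gold-permit (A4), but gold-permit is never granted.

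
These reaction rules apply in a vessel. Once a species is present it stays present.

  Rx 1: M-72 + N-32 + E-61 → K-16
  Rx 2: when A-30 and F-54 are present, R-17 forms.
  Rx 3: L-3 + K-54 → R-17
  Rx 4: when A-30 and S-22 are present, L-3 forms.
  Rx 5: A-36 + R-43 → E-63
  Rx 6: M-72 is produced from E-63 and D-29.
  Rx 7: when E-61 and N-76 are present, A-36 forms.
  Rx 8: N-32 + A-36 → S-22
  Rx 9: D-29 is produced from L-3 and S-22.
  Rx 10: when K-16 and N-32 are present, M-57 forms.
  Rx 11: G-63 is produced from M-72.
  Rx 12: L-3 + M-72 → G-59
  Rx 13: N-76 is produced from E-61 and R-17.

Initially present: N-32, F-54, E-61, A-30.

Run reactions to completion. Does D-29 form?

A-30 and F-54 present → R-17 forms (Rx 2).
E-61 and R-17 present → N-76 forms (Rx 13).
E-61 and N-76 present → A-36 forms (Rx 7).
N-32 and A-36 present → S-22 forms (Rx 8).
A-30 and S-22 present → L-3 forms (Rx 4).
L-3 and S-22 present → D-29 forms (Rx 9).

Yes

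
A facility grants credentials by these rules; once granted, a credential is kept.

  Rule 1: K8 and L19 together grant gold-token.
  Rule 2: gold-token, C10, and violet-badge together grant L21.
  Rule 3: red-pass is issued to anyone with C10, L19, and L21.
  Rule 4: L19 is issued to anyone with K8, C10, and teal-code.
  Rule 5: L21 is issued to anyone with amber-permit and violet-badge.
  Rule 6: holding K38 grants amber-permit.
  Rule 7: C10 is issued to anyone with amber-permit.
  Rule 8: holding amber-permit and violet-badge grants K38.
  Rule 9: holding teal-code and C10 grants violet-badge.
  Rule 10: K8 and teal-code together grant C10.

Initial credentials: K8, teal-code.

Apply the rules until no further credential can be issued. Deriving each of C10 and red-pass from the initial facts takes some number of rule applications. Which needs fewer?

C10

C10: Holding K8 and teal-code grants C10 (Rule 10). [1 rule application]
red-pass: Holding K8 and teal-code grants C10 (Rule 10). Holding K8, C10, and teal-code grants L19 (Rule 4). Holding teal-code and C10 grants violet-badge (Rule 9). Holding K8 and L19 grants gold-token (Rule 1). Holding gold-token, C10, and violet-badge grants L21 (Rule 2). Holding C10, L19, and L21 grants red-pass (Rule 3). [6 rule applications]
C10 needs fewer.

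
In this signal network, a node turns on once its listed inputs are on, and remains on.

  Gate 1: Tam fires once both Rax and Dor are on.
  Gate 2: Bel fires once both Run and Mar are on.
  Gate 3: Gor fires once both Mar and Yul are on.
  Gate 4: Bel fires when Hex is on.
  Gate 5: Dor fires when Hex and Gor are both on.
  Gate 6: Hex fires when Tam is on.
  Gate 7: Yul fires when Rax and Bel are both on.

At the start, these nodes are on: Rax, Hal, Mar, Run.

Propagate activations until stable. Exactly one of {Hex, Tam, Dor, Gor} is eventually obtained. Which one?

Gate 2: Run and Mar on → Bel on.
Gate 7: Rax and Bel on → Yul on.
Gate 3: Mar and Yul on → Gor on.
Tam would need Rax and Dor (Gate 1), but Dor never turns on. Hex would need Tam (Gate 6), but Tam never turns on. Dor would need Hex and Gor (Gate 5), but Hex never turns on.

Gor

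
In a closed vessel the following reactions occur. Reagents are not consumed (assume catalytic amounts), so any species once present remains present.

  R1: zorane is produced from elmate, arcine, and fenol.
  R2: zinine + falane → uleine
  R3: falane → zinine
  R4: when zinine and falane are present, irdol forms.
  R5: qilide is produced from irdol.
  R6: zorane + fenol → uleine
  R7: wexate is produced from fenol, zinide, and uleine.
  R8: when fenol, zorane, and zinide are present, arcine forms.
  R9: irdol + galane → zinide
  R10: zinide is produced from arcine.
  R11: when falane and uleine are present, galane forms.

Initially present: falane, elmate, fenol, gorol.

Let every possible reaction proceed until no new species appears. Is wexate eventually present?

Yes

falane present → zinine forms (R3).
zinine and falane present → uleine forms (R2).
zinine and falane present → irdol forms (R4).
falane and uleine present → galane forms (R11).
irdol and galane present → zinide forms (R9).
fenol, zinide, and uleine present → wexate forms (R7).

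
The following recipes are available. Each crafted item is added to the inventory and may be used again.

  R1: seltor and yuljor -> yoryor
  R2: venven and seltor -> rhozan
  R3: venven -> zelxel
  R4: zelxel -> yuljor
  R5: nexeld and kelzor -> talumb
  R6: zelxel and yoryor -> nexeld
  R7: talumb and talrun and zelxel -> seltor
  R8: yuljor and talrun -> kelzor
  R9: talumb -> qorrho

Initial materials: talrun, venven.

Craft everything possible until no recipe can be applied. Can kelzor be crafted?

venven -> zelxel (R3).
zelxel -> yuljor (R4).
yuljor and talrun -> kelzor (R8).

Yes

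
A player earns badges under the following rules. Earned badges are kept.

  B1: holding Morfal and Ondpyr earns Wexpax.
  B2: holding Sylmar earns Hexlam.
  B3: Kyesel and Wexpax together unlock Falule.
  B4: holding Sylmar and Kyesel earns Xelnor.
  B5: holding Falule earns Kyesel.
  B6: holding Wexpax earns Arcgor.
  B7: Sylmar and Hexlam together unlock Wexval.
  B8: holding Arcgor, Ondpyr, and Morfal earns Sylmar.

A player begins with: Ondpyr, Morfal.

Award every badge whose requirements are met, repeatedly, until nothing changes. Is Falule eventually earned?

Falule would need Kyesel and Wexpax (B3), but Kyesel is never earned.

No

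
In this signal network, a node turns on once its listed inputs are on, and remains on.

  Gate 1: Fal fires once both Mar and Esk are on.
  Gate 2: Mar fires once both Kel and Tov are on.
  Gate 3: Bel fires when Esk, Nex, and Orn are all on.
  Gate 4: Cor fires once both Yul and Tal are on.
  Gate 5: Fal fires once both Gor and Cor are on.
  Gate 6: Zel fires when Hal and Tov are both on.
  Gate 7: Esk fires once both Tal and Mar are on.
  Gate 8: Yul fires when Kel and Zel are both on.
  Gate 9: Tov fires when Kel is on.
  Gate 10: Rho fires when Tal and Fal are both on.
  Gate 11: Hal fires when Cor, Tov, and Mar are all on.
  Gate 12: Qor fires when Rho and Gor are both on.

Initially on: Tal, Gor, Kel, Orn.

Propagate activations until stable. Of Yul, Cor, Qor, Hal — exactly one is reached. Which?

Gate 9: Kel on → Tov on.
Gate 2: Kel and Tov on → Mar on.
Gate 7: Tal and Mar on → Esk on.
Mar and Esk are on, so Fal fires (Gate 1).
Gate 10: Tal and Fal on → Rho on.
Gate 12: Rho and Gor on → Qor on.
Yul would need Kel and Zel (Gate 8), but Zel never turns on. Cor would need Yul and Tal (Gate 4), but Yul never turns on. Hal would need Cor, Tov, and Mar (Gate 11), but Cor never turns on.

Qor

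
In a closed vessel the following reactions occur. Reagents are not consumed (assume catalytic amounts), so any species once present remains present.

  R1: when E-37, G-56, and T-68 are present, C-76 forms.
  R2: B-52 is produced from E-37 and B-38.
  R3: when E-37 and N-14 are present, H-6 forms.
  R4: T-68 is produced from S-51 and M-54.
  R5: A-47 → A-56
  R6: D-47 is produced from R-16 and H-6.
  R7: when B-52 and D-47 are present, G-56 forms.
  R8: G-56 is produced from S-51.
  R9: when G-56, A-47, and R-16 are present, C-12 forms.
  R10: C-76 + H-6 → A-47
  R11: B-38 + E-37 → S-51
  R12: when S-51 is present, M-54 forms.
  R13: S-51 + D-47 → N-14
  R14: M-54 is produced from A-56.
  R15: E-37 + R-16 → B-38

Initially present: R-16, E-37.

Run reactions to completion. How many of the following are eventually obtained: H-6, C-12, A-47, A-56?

0

H-6 would need E-37 and N-14 (R3), but N-14 never forms.
C-12 would need G-56, A-47, and R-16 (R9), but A-47 never forms.
A-47 would need C-76 and H-6 (R10), but H-6 never forms.
A-56 would need A-47 (R5), but A-47 never forms.
None of the 4 are reached.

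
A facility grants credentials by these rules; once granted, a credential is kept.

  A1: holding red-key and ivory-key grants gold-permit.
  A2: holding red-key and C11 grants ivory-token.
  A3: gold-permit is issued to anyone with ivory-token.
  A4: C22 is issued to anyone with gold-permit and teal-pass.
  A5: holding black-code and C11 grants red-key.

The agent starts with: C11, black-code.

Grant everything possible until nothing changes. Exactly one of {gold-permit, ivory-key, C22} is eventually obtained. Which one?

gold-permit

Holding black-code and C11 grants red-key (A5).
Holding red-key and C11 grants ivory-token (A2).
Holding ivory-token grants gold-permit (A3).
C22 would need gold-permit and teal-pass (A4), but teal-pass is never granted. No rule produces ivory-key, and it is not given.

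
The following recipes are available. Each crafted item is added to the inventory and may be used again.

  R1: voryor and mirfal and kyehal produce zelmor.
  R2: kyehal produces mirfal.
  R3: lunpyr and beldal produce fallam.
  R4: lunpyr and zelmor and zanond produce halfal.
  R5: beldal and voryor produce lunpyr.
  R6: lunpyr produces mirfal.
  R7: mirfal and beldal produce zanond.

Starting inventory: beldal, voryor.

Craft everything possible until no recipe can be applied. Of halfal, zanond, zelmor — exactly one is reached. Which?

zanond

Using R5, beldal and voryor make lunpyr.
Using R6, lunpyr makes mirfal.
Using R7, mirfal and beldal make zanond.
halfal would need lunpyr, zelmor, and zanond (R4), but zelmor is never obtained. zelmor would need voryor, mirfal, and kyehal (R1), but kyehal is never obtained.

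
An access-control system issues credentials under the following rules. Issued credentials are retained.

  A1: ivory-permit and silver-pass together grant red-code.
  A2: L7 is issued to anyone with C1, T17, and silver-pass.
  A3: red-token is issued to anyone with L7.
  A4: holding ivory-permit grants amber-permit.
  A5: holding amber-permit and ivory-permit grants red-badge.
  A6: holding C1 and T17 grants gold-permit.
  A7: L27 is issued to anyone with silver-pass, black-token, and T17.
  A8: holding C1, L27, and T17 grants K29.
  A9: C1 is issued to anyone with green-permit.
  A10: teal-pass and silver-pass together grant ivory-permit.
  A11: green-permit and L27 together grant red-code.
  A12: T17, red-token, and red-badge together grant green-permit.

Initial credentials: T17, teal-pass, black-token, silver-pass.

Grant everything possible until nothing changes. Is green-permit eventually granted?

green-permit would need T17, red-token, and red-badge (A12), but red-token is never granted.

No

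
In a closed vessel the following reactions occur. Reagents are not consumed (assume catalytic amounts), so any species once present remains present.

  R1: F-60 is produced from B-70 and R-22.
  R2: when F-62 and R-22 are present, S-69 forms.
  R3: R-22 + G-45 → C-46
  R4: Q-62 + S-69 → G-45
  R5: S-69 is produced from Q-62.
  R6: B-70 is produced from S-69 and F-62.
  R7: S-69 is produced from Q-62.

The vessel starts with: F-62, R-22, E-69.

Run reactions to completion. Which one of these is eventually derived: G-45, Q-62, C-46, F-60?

F-60

F-62 and R-22 present → S-69 forms (R2).
S-69 and F-62 present → B-70 forms (R6).
B-70 and R-22 present → F-60 forms (R1).
G-45 would need Q-62 and S-69 (R4), but Q-62 never forms. No rule produces Q-62, and it is not given. C-46 would need R-22 and G-45 (R3), but G-45 never forms.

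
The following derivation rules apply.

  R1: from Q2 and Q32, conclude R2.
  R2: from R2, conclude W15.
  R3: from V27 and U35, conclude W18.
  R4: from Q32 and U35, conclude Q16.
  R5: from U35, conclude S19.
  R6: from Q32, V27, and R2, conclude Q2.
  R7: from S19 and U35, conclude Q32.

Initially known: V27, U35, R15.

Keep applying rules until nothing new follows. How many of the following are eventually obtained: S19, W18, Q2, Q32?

3

From V27 and U35, R3 gives W18.
U35 holds, so S19 follows (R5).
S19 and U35 hold, so Q32 follows (R7).
S19: reached.
W18: reached.
Q2 would need Q32, V27, and R2 (R6), but R2 is never established.
Q32: reached.
Reached: S19, W18, and Q32 — 3 of the 4.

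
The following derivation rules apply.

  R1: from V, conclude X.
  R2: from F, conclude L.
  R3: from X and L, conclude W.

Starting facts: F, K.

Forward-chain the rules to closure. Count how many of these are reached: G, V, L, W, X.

1

From F, R2 gives L.
No rule produces G, and it is not given.
No rule produces V, and it is not given.
L: reached.
W would need X and L (R3), but X is never established.
X would need V (R1), but V is never established.
Reached: L — 1 of the 5.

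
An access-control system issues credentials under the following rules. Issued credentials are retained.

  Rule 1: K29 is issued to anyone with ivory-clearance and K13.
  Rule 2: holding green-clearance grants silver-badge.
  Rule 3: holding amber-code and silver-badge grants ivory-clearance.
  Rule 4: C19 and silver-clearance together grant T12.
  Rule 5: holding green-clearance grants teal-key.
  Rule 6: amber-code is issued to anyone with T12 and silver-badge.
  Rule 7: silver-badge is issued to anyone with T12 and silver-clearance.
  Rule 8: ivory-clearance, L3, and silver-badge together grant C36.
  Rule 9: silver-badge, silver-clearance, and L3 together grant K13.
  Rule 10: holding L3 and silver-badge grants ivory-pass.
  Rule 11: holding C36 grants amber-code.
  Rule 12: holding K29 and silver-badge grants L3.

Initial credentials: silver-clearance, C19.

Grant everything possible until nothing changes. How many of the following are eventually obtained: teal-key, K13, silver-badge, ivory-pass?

Holding C19 and silver-clearance grants T12 (Rule 4).
Holding T12 and silver-clearance grants silver-badge (Rule 7).
teal-key would need green-clearance (Rule 5), but green-clearance is never granted.
K13 would need silver-badge, silver-clearance, and L3 (Rule 9), but L3 is never granted.
silver-badge: reached.
ivory-pass would need L3 and silver-badge (Rule 10), but L3 is never granted.
Reached: silver-badge — 1 of the 4.

1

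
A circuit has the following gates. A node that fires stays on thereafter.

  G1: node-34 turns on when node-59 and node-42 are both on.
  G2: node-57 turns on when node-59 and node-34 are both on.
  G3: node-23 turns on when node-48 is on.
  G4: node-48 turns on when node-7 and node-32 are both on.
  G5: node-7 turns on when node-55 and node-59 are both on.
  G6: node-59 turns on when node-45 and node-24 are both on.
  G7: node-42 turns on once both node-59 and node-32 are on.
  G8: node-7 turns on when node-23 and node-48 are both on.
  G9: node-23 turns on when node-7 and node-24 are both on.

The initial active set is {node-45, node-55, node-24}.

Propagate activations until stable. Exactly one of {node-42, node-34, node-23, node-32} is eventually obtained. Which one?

node-23

G6: node-45 and node-24 on → node-59 on.
node-55 and node-59 are on, so node-7 turns on (G5).
node-7 and node-24 are on, so node-23 turns on (G9).
node-42 would need node-59 and node-32 (G7), but node-32 never turns on. No rule produces node-32, and it is not given. node-34 would need node-59 and node-42 (G1), but node-42 never turns on.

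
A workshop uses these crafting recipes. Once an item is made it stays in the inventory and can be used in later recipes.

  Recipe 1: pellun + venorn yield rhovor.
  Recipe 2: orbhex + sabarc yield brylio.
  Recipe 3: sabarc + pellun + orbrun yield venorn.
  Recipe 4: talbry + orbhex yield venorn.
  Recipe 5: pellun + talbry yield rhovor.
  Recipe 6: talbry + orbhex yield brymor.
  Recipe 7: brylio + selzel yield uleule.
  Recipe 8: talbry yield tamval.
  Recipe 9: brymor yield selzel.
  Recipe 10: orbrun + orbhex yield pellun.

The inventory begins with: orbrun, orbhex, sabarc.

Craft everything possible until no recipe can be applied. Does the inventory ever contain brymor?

No

brymor would need talbry and orbhex (Recipe 6), but talbry is never obtained.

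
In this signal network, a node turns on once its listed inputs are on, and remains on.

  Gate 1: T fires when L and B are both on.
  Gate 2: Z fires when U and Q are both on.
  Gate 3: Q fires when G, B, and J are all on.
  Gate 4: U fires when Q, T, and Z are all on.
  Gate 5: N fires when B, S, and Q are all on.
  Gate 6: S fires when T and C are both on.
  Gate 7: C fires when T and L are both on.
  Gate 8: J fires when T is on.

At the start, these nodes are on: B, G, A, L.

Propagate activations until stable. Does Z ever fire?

No

Z would need U and Q (Gate 2), but U never turns on.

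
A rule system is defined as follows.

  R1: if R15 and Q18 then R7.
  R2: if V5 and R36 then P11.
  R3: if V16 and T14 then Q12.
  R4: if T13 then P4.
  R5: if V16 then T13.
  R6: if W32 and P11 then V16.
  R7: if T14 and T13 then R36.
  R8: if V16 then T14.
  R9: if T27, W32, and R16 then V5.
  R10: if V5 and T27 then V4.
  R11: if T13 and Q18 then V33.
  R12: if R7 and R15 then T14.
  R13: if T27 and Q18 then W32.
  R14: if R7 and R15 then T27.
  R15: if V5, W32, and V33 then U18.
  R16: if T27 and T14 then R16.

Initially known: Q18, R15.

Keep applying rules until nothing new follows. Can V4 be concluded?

Yes

From R15 and Q18, R1 gives R7.
From R7 and R15, R12 gives T14.
From R7 and R15, R14 gives T27.
From T27 and Q18, R13 gives W32.
T27 and T14 hold, so R16 follows (R16).
T27, W32, and R16 hold, so V5 follows (R9).
V5 and T27 hold, so V4 follows (R10).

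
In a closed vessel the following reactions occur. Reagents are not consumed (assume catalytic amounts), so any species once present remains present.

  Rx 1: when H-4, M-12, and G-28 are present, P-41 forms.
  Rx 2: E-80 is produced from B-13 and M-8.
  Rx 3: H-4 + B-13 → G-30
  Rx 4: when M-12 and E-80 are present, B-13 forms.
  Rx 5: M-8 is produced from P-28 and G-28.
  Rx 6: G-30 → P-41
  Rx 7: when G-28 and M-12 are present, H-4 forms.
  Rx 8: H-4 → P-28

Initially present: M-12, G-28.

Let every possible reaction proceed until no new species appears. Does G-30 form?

G-30 would need H-4 and B-13 (Rx 3), but B-13 never forms.

No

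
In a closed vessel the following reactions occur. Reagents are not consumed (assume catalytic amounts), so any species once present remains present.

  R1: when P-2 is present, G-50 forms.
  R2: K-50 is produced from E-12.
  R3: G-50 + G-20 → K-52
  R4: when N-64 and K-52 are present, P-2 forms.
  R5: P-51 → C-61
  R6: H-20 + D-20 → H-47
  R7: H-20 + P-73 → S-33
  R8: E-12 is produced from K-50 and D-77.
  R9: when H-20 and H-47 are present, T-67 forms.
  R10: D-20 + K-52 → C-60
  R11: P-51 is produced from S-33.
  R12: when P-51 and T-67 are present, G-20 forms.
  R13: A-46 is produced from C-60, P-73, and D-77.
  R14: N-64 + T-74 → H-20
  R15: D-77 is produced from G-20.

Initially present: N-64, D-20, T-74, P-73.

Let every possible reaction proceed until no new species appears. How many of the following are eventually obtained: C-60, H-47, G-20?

N-64 and T-74 present → H-20 forms (R14).
H-20 and D-20 present → H-47 forms (R6).
H-20 and P-73 present → S-33 forms (R7).
S-33 present → P-51 forms (R11).
H-20 and H-47 present → T-67 forms (R9).
P-51 and T-67 present → G-20 forms (R12).
C-60 would need D-20 and K-52 (R10), but K-52 never forms.
H-47: reached.
G-20: reached.
Reached: H-47 and G-20 — 2 of the 3.

2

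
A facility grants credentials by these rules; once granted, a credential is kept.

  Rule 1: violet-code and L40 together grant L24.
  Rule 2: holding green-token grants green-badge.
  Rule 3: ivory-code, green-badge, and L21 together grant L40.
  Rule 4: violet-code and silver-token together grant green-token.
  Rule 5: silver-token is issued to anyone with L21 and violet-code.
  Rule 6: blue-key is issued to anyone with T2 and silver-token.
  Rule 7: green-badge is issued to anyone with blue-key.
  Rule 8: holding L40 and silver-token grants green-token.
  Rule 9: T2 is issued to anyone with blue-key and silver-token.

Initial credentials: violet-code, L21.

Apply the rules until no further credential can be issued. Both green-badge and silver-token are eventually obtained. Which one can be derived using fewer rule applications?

silver-token: Holding L21 and violet-code grants silver-token (Rule 5). [1 rule application]
green-badge: Holding L21 and violet-code grants silver-token (Rule 5). Holding violet-code and silver-token grants green-token (Rule 4). Holding green-token grants green-badge (Rule 2). [3 rule applications]
silver-token needs fewer.

silver-token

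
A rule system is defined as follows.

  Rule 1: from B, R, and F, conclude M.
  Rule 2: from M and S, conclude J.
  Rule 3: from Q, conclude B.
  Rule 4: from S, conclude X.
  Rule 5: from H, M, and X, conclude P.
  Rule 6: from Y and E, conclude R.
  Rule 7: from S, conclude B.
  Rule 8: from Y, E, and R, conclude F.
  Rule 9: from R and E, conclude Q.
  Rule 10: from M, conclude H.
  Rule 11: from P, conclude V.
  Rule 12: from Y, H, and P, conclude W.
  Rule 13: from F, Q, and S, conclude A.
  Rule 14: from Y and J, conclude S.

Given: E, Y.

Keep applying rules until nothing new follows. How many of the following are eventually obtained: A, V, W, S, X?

0

A would need F, Q, and S (Rule 13), but S is never established.
V would need P (Rule 11), but P is never established.
W would need Y, H, and P (Rule 12), but P is never established.
S would need Y and J (Rule 14), but J is never established.
X would need S (Rule 4), but S is never established.
None of the 5 are reached.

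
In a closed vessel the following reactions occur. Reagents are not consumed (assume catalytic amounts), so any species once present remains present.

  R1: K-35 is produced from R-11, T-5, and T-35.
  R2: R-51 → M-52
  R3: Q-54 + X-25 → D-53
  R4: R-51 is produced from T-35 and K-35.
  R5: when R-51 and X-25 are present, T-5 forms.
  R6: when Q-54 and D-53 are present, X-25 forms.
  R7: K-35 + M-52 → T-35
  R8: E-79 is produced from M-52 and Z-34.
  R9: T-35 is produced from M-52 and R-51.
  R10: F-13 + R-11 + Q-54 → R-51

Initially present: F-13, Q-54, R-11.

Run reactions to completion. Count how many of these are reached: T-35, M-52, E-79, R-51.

F-13, R-11, and Q-54 present → R-51 forms (R10).
R-51 present → M-52 forms (R2).
M-52 and R-51 present → T-35 forms (R9).
T-35: reached.
M-52: reached.
E-79 would need M-52 and Z-34 (R8), but Z-34 never forms.
R-51: reached.
Reached: T-35, M-52, and R-51 — 3 of the 4.

3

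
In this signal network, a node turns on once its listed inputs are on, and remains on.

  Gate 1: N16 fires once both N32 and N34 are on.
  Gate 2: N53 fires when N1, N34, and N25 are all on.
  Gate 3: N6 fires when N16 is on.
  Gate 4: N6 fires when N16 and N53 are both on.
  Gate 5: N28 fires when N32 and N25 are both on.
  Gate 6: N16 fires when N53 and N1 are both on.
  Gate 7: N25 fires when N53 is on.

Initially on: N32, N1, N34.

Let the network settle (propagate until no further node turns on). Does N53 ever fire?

N53 would need N1, N34, and N25 (Gate 2), but N25 never turns on.

No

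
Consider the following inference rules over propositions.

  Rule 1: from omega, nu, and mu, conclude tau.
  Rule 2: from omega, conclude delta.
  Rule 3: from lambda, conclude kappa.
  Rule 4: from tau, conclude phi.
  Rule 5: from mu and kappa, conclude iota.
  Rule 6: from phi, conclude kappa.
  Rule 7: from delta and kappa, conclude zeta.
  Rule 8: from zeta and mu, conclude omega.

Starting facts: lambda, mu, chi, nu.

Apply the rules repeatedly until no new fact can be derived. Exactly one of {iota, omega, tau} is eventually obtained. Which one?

From lambda, Rule 3 gives kappa.
mu and kappa hold, so iota follows (Rule 5).
tau would need omega, nu, and mu (Rule 1), but omega is never established. omega would need zeta and mu (Rule 8), but zeta is never established.

iota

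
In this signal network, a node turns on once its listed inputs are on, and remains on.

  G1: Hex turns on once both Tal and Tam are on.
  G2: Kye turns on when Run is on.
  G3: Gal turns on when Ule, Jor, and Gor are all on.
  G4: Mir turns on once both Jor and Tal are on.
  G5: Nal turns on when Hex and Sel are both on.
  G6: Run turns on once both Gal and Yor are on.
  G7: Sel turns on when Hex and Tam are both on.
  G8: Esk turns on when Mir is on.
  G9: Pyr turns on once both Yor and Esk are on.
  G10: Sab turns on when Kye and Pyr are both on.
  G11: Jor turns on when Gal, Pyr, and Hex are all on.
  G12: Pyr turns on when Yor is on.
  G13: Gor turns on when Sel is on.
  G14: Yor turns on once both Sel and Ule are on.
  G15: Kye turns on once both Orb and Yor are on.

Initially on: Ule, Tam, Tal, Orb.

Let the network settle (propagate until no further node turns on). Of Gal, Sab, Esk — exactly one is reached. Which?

Tal and Tam are on, so Hex turns on (G1).
G7: Hex and Tam on → Sel on.
Sel and Ule are on, so Yor turns on (G14).
G15: Orb and Yor on → Kye on.
Yor is on, so Pyr turns on (G12).
G10: Kye and Pyr on → Sab on.
Esk would need Mir (G8), but Mir never turns on. Gal would need Ule, Jor, and Gor (G3), but Jor never turns on.

Sab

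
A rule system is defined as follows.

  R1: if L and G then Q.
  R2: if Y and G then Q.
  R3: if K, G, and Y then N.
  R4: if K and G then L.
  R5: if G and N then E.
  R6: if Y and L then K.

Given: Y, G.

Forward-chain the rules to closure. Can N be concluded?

No

N would need K, G, and Y (R3), but K is never established.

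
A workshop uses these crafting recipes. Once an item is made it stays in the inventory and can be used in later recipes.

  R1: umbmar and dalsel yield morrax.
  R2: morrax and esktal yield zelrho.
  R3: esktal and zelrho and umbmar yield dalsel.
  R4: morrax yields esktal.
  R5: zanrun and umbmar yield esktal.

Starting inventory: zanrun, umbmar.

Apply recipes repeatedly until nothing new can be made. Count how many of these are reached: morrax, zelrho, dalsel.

0

morrax would need umbmar and dalsel (R1), but dalsel is never obtained.
zelrho would need morrax and esktal (R2), but morrax is never obtained.
dalsel would need esktal, zelrho, and umbmar (R3), but zelrho is never obtained.
None of the 3 are reached.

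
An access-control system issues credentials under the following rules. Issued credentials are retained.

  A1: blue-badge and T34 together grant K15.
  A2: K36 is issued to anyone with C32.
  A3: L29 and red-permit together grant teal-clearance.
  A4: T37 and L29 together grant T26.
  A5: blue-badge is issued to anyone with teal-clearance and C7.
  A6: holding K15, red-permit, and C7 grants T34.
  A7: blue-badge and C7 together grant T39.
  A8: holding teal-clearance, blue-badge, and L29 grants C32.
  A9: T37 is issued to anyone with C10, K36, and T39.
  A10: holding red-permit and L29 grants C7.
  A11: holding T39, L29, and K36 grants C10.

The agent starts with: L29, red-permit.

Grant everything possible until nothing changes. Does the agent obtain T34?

No

T34 would need K15, red-permit, and C7 (A6), but K15 is never granted.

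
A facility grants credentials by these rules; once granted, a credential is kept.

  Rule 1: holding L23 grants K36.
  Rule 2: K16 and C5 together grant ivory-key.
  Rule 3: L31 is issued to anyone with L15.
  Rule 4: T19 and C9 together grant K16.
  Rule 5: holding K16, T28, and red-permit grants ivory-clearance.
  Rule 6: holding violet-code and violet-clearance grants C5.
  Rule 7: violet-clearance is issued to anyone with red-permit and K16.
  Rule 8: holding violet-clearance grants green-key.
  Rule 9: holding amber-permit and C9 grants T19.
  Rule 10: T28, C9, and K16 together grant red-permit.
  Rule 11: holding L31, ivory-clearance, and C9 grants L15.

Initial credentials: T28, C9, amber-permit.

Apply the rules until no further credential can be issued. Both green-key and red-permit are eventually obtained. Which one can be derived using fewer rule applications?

red-permit

red-permit: Holding amber-permit and C9 grants T19 (Rule 9). Holding T19 and C9 grants K16 (Rule 4). Holding T28, C9, and K16 grants red-permit (Rule 10). [3 rule applications]
green-key: Holding amber-permit and C9 grants T19 (Rule 9). Holding T19 and C9 grants K16 (Rule 4). Holding T28, C9, and K16 grants red-permit (Rule 10). Holding red-permit and K16 grants violet-clearance (Rule 7). Holding violet-clearance grants green-key (Rule 8). [5 rule applications]
red-permit needs fewer.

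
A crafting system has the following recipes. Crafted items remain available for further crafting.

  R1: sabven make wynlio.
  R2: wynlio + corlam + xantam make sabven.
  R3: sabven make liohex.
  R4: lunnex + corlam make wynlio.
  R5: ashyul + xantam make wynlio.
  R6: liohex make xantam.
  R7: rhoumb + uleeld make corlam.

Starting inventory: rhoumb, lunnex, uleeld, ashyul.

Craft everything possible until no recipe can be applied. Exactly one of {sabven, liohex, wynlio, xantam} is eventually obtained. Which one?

wynlio

Using R7, rhoumb and uleeld make corlam.
Using R4, lunnex and corlam make wynlio.
xantam would need liohex (R6), but liohex is never obtained. sabven would need wynlio, corlam, and xantam (R2), but xantam is never obtained. liohex would need sabven (R3), but sabven is never obtained.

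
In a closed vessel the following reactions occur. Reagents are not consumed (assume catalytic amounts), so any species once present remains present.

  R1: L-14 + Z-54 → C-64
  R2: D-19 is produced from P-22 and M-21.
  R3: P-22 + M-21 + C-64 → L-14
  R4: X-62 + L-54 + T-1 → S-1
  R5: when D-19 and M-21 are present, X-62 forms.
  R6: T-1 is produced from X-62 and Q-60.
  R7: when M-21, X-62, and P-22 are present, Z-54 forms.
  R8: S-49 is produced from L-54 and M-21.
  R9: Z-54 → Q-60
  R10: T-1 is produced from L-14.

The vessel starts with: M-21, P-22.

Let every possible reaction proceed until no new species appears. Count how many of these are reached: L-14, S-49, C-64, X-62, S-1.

1

P-22 and M-21 present → D-19 forms (R2).
D-19 and M-21 present → X-62 forms (R5).
L-14 would need P-22, M-21, and C-64 (R3), but C-64 never forms.
S-49 would need L-54 and M-21 (R8), but L-54 never forms.
C-64 would need L-14 and Z-54 (R1), but L-14 never forms.
X-62: reached.
S-1 would need X-62, L-54, and T-1 (R4), but L-54 never forms.
Reached: X-62 — 1 of the 5.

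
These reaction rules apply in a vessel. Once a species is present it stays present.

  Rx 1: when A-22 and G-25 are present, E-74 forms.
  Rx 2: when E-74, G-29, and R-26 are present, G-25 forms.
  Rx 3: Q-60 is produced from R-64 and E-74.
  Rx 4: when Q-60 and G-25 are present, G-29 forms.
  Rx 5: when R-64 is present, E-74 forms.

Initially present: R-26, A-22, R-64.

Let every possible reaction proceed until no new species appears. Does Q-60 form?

Yes

R-64 present → E-74 forms (Rx 5).
R-64 and E-74 present → Q-60 forms (Rx 3).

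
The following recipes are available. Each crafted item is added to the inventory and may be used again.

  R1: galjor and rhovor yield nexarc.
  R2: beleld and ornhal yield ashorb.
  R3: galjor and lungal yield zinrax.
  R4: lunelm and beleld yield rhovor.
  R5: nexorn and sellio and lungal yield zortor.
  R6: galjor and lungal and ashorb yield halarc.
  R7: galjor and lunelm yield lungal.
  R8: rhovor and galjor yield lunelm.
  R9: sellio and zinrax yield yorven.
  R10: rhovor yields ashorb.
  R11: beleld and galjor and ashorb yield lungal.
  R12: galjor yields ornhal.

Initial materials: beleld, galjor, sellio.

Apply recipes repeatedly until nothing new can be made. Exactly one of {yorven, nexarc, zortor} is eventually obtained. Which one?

yorven

Using R12, galjor makes ornhal.
Using R2, beleld and ornhal make ashorb.
beleld and galjor and ashorb → lungal (R11).
galjor and lungal → zinrax (R3).
sellio and zinrax → yorven (R9).
zortor would need nexorn, sellio, and lungal (R5), but nexorn is never obtained. nexarc would need galjor and rhovor (R1), but rhovor is never obtained.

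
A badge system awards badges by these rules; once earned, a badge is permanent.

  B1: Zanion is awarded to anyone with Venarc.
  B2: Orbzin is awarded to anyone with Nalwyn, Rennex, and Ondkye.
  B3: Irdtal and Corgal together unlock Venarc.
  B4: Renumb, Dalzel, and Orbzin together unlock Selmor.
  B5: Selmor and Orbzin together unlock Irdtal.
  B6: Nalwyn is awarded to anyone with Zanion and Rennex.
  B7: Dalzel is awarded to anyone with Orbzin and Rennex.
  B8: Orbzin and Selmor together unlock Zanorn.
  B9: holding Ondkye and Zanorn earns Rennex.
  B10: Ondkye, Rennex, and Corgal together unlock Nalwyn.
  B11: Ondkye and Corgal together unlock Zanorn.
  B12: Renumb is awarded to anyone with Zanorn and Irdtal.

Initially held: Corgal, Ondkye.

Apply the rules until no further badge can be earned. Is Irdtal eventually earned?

No

Irdtal would need Selmor and Orbzin (B5), but Selmor is never earned.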